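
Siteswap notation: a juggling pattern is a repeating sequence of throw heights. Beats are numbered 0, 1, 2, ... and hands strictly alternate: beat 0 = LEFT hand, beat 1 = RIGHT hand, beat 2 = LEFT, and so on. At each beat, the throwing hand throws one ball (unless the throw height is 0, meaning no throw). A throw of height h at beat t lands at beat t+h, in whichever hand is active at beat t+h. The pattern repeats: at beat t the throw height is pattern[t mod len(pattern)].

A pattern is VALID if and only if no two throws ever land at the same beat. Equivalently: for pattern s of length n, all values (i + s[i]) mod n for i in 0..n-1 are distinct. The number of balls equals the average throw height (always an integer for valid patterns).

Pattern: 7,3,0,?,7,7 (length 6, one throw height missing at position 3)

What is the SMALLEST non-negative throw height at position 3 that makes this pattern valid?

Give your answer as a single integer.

Answer: 0

Derivation:
i=0: (0 + 7) mod 6 = 1
i=1: (1 + 3) mod 6 = 4
i=2: (2 + 0) mod 6 = 2
i=3: s[i]=? (unknown)
i=4: (4 + 7) mod 6 = 5
i=5: (5 + 7) mod 6 = 0
Known residues: [0, 1, 2, 4, 5]; need a permutation of 0..5, so missing residue r = 3
Need (3 + s) mod 6 = 3; smallest s = (3 - 3) mod 6 = 0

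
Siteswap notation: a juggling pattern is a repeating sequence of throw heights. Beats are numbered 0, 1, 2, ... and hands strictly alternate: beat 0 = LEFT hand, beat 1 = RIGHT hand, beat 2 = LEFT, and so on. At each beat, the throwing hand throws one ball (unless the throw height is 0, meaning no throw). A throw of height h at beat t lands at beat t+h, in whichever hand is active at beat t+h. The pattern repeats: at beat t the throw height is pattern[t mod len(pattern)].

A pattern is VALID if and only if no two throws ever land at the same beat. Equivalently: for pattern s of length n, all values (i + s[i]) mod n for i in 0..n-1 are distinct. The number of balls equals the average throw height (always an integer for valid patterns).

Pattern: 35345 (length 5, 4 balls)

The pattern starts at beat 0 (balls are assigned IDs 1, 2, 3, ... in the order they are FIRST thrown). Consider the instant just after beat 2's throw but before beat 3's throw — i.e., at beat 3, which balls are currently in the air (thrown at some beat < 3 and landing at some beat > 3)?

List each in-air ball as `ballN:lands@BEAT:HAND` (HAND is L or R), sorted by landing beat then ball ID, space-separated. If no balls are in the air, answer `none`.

Answer: ball3:lands@5:R ball2:lands@6:L

Derivation:
Beat 0 (L): throw ball1 h=3 -> lands@3:R; in-air after throw: [b1@3:R]
Beat 1 (R): throw ball2 h=5 -> lands@6:L; in-air after throw: [b1@3:R b2@6:L]
Beat 2 (L): throw ball3 h=3 -> lands@5:R; in-air after throw: [b1@3:R b3@5:R b2@6:L]
Beat 3 (R): throw ball1 h=4 -> lands@7:R; in-air after throw: [b3@5:R b2@6:L b1@7:R]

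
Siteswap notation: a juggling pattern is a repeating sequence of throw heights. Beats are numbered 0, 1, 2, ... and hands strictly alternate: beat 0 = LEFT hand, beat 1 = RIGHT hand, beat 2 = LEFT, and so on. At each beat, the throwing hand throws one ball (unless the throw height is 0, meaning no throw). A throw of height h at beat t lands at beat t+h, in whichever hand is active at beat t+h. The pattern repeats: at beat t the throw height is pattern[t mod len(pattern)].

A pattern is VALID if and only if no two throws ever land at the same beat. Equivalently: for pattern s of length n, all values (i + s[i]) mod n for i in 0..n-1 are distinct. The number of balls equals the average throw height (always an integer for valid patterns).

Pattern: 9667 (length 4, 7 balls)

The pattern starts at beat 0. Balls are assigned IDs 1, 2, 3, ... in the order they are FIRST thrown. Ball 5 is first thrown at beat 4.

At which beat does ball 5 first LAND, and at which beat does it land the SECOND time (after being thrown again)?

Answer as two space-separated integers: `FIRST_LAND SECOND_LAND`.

Beat 0 (L): throw ball1 h=9 -> lands@9:R; in-air after throw: [b1@9:R]
Beat 1 (R): throw ball2 h=6 -> lands@7:R; in-air after throw: [b2@7:R b1@9:R]
Beat 2 (L): throw ball3 h=6 -> lands@8:L; in-air after throw: [b2@7:R b3@8:L b1@9:R]
Beat 3 (R): throw ball4 h=7 -> lands@10:L; in-air after throw: [b2@7:R b3@8:L b1@9:R b4@10:L]
Beat 4 (L): throw ball5 h=9 -> lands@13:R; in-air after throw: [b2@7:R b3@8:L b1@9:R b4@10:L b5@13:R]
Beat 5 (R): throw ball6 h=6 -> lands@11:R; in-air after throw: [b2@7:R b3@8:L b1@9:R b4@10:L b6@11:R b5@13:R]
Beat 6 (L): throw ball7 h=6 -> lands@12:L; in-air after throw: [b2@7:R b3@8:L b1@9:R b4@10:L b6@11:R b7@12:L b5@13:R]
Beat 7 (R): throw ball2 h=7 -> lands@14:L; in-air after throw: [b3@8:L b1@9:R b4@10:L b6@11:R b7@12:L b5@13:R b2@14:L]
Beat 8 (L): throw ball3 h=9 -> lands@17:R; in-air after throw: [b1@9:R b4@10:L b6@11:R b7@12:L b5@13:R b2@14:L b3@17:R]
Beat 9 (R): throw ball1 h=6 -> lands@15:R; in-air after throw: [b4@10:L b6@11:R b7@12:L b5@13:R b2@14:L b1@15:R b3@17:R]
Beat 10 (L): throw ball4 h=6 -> lands@16:L; in-air after throw: [b6@11:R b7@12:L b5@13:R b2@14:L b1@15:R b4@16:L b3@17:R]
Beat 11 (R): throw ball6 h=7 -> lands@18:L; in-air after throw: [b7@12:L b5@13:R b2@14:L b1@15:R b4@16:L b3@17:R b6@18:L]
Beat 12 (L): throw ball7 h=9 -> lands@21:R; in-air after throw: [b5@13:R b2@14:L b1@15:R b4@16:L b3@17:R b6@18:L b7@21:R]
Beat 13 (R): throw ball5 h=6 -> lands@19:R; in-air after throw: [b2@14:L b1@15:R b4@16:L b3@17:R b6@18:L b5@19:R b7@21:R]
Beat 14 (L): throw ball2 h=6 -> lands@20:L; in-air after throw: [b1@15:R b4@16:L b3@17:R b6@18:L b5@19:R b2@20:L b7@21:R]
Beat 15 (R): throw ball1 h=7 -> lands@22:L; in-air after throw: [b4@16:L b3@17:R b6@18:L b5@19:R b2@20:L b7@21:R b1@22:L]
Beat 16 (L): throw ball4 h=9 -> lands@25:R; in-air after throw: [b3@17:R b6@18:L b5@19:R b2@20:L b7@21:R b1@22:L b4@25:R]
Beat 17 (R): throw ball3 h=6 -> lands@23:R; in-air after throw: [b6@18:L b5@19:R b2@20:L b7@21:R b1@22:L b3@23:R b4@25:R]
Beat 18 (L): throw ball6 h=6 -> lands@24:L; in-air after throw: [b5@19:R b2@20:L b7@21:R b1@22:L b3@23:R b6@24:L b4@25:R]
Beat 19 (R): throw ball5 h=7 -> lands@26:L; in-air after throw: [b2@20:L b7@21:R b1@22:L b3@23:R b6@24:L b4@25:R b5@26:L]
Ball 5: thrown@4 h=9 -> first land @13; rethrown@13 h=6 -> second land @19

Answer: 13 19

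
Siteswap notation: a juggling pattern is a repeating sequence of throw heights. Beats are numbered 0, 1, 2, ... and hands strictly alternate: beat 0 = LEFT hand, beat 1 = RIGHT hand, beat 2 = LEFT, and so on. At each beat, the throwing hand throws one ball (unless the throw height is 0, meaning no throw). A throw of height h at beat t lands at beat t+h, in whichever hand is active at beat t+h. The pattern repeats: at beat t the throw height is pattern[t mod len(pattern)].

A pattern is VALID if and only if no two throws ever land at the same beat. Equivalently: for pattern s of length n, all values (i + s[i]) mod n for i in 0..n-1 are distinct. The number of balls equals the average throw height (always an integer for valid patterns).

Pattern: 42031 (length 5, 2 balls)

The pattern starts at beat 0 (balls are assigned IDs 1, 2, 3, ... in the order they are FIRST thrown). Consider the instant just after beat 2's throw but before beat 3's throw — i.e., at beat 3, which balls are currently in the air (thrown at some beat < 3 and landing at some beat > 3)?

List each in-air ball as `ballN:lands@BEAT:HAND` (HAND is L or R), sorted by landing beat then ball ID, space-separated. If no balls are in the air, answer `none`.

Answer: ball1:lands@4:L

Derivation:
Beat 0 (L): throw ball1 h=4 -> lands@4:L; in-air after throw: [b1@4:L]
Beat 1 (R): throw ball2 h=2 -> lands@3:R; in-air after throw: [b2@3:R b1@4:L]
Beat 3 (R): throw ball2 h=3 -> lands@6:L; in-air after throw: [b1@4:L b2@6:L]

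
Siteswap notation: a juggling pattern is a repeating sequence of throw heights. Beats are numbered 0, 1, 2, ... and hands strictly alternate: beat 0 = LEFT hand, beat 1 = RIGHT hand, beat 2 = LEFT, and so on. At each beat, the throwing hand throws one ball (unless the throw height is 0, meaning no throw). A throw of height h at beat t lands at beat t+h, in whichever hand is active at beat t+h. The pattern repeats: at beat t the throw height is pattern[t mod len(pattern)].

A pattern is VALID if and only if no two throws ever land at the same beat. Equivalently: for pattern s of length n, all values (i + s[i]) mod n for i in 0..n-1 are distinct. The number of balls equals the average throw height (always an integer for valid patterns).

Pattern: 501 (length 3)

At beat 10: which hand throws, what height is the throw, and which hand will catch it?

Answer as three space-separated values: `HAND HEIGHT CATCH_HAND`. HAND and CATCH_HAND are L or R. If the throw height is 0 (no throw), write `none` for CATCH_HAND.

Beat 10: 10 mod 2 = 0, so hand = L
Throw height = pattern[10 mod 3] = pattern[1] = 0

Answer: L 0 none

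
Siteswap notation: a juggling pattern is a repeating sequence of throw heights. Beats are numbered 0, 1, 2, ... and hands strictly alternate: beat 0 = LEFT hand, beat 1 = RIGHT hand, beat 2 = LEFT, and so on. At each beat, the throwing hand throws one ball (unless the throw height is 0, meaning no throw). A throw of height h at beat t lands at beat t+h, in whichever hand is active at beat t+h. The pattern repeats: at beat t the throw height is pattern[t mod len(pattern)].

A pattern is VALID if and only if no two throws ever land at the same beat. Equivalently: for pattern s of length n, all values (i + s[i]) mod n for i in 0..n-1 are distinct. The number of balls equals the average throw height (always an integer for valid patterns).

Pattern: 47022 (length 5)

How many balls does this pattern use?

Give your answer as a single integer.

Pattern = [4, 7, 0, 2, 2], length n = 5
  position 0: throw height = 4, running sum = 4
  position 1: throw height = 7, running sum = 11
  position 2: throw height = 0, running sum = 11
  position 3: throw height = 2, running sum = 13
  position 4: throw height = 2, running sum = 15
Total sum = 15; balls = sum / n = 15 / 5 = 3

Answer: 3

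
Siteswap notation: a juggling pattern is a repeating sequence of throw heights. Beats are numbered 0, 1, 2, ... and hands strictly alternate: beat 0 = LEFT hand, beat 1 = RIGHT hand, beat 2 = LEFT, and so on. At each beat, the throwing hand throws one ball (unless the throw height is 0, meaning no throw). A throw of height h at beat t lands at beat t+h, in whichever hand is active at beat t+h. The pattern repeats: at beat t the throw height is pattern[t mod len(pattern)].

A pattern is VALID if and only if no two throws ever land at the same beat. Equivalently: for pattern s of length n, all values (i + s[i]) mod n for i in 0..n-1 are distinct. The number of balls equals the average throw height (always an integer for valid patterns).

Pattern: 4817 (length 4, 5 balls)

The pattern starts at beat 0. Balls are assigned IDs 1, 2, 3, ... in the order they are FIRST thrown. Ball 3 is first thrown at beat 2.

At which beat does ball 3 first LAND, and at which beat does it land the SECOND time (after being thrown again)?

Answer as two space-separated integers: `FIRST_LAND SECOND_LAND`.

Answer: 3 10

Derivation:
Beat 0 (L): throw ball1 h=4 -> lands@4:L; in-air after throw: [b1@4:L]
Beat 1 (R): throw ball2 h=8 -> lands@9:R; in-air after throw: [b1@4:L b2@9:R]
Beat 2 (L): throw ball3 h=1 -> lands@3:R; in-air after throw: [b3@3:R b1@4:L b2@9:R]
Beat 3 (R): throw ball3 h=7 -> lands@10:L; in-air after throw: [b1@4:L b2@9:R b3@10:L]
Beat 4 (L): throw ball1 h=4 -> lands@8:L; in-air after throw: [b1@8:L b2@9:R b3@10:L]
Beat 5 (R): throw ball4 h=8 -> lands@13:R; in-air after throw: [b1@8:L b2@9:R b3@10:L b4@13:R]
Beat 6 (L): throw ball5 h=1 -> lands@7:R; in-air after throw: [b5@7:R b1@8:L b2@9:R b3@10:L b4@13:R]
Beat 7 (R): throw ball5 h=7 -> lands@14:L; in-air after throw: [b1@8:L b2@9:R b3@10:L b4@13:R b5@14:L]
Beat 8 (L): throw ball1 h=4 -> lands@12:L; in-air after throw: [b2@9:R b3@10:L b1@12:L b4@13:R b5@14:L]
Beat 9 (R): throw ball2 h=8 -> lands@17:R; in-air after throw: [b3@10:L b1@12:L b4@13:R b5@14:L b2@17:R]
Beat 10 (L): throw ball3 h=1 -> lands@11:R; in-air after throw: [b3@11:R b1@12:L b4@13:R b5@14:L b2@17:R]
Ball 3: thrown@2 h=1 -> first land @3; rethrown@3 h=7 -> second land @10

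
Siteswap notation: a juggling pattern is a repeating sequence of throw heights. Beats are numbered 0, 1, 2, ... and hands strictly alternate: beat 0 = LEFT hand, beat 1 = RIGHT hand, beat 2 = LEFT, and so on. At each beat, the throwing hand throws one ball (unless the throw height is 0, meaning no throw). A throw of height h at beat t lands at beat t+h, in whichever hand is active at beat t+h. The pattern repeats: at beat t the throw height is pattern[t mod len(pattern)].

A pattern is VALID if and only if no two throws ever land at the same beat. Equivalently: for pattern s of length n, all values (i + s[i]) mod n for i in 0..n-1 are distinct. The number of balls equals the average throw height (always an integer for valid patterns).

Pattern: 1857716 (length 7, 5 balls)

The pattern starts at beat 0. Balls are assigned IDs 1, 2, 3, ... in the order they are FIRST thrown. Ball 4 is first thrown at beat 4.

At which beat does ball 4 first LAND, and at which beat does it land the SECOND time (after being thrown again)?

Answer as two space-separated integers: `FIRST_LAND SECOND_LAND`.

Beat 0 (L): throw ball1 h=1 -> lands@1:R; in-air after throw: [b1@1:R]
Beat 1 (R): throw ball1 h=8 -> lands@9:R; in-air after throw: [b1@9:R]
Beat 2 (L): throw ball2 h=5 -> lands@7:R; in-air after throw: [b2@7:R b1@9:R]
Beat 3 (R): throw ball3 h=7 -> lands@10:L; in-air after throw: [b2@7:R b1@9:R b3@10:L]
Beat 4 (L): throw ball4 h=7 -> lands@11:R; in-air after throw: [b2@7:R b1@9:R b3@10:L b4@11:R]
Beat 5 (R): throw ball5 h=1 -> lands@6:L; in-air after throw: [b5@6:L b2@7:R b1@9:R b3@10:L b4@11:R]
Beat 6 (L): throw ball5 h=6 -> lands@12:L; in-air after throw: [b2@7:R b1@9:R b3@10:L b4@11:R b5@12:L]
Beat 7 (R): throw ball2 h=1 -> lands@8:L; in-air after throw: [b2@8:L b1@9:R b3@10:L b4@11:R b5@12:L]
Beat 8 (L): throw ball2 h=8 -> lands@16:L; in-air after throw: [b1@9:R b3@10:L b4@11:R b5@12:L b2@16:L]
Beat 9 (R): throw ball1 h=5 -> lands@14:L; in-air after throw: [b3@10:L b4@11:R b5@12:L b1@14:L b2@16:L]
Beat 10 (L): throw ball3 h=7 -> lands@17:R; in-air after throw: [b4@11:R b5@12:L b1@14:L b2@16:L b3@17:R]
Beat 11 (R): throw ball4 h=7 -> lands@18:L; in-air after throw: [b5@12:L b1@14:L b2@16:L b3@17:R b4@18:L]
Beat 12 (L): throw ball5 h=1 -> lands@13:R; in-air after throw: [b5@13:R b1@14:L b2@16:L b3@17:R b4@18:L]
Ball 4: thrown@4 h=7 -> first land @11; rethrown@11 h=7 -> second land @18

Answer: 11 18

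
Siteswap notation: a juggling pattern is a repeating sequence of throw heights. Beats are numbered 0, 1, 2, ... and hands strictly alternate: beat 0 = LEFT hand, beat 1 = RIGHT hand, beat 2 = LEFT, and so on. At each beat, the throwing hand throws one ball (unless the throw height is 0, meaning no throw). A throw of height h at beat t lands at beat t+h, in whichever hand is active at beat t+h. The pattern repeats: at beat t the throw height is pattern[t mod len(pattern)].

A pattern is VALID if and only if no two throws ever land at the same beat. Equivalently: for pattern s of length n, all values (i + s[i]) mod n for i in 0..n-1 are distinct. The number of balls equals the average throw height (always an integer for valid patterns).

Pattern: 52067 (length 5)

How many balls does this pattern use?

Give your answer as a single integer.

Answer: 4

Derivation:
Pattern = [5, 2, 0, 6, 7], length n = 5
  position 0: throw height = 5, running sum = 5
  position 1: throw height = 2, running sum = 7
  position 2: throw height = 0, running sum = 7
  position 3: throw height = 6, running sum = 13
  position 4: throw height = 7, running sum = 20
Total sum = 20; balls = sum / n = 20 / 5 = 4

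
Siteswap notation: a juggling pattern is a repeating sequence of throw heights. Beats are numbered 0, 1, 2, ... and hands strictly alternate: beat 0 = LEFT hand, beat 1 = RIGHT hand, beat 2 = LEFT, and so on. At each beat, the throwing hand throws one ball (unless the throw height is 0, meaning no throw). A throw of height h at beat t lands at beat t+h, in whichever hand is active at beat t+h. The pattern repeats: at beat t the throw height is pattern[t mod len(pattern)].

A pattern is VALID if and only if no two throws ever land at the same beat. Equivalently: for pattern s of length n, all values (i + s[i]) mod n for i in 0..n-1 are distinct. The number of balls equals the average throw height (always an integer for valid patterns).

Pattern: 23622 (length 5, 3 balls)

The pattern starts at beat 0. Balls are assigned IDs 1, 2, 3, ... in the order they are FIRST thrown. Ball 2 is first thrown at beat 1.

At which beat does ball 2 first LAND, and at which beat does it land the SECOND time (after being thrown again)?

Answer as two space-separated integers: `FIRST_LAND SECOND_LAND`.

Answer: 4 6

Derivation:
Beat 0 (L): throw ball1 h=2 -> lands@2:L; in-air after throw: [b1@2:L]
Beat 1 (R): throw ball2 h=3 -> lands@4:L; in-air after throw: [b1@2:L b2@4:L]
Beat 2 (L): throw ball1 h=6 -> lands@8:L; in-air after throw: [b2@4:L b1@8:L]
Beat 3 (R): throw ball3 h=2 -> lands@5:R; in-air after throw: [b2@4:L b3@5:R b1@8:L]
Beat 4 (L): throw ball2 h=2 -> lands@6:L; in-air after throw: [b3@5:R b2@6:L b1@8:L]
Beat 5 (R): throw ball3 h=2 -> lands@7:R; in-air after throw: [b2@6:L b3@7:R b1@8:L]
Beat 6 (L): throw ball2 h=3 -> lands@9:R; in-air after throw: [b3@7:R b1@8:L b2@9:R]
Ball 2: thrown@1 h=3 -> first land @4; rethrown@4 h=2 -> second land @6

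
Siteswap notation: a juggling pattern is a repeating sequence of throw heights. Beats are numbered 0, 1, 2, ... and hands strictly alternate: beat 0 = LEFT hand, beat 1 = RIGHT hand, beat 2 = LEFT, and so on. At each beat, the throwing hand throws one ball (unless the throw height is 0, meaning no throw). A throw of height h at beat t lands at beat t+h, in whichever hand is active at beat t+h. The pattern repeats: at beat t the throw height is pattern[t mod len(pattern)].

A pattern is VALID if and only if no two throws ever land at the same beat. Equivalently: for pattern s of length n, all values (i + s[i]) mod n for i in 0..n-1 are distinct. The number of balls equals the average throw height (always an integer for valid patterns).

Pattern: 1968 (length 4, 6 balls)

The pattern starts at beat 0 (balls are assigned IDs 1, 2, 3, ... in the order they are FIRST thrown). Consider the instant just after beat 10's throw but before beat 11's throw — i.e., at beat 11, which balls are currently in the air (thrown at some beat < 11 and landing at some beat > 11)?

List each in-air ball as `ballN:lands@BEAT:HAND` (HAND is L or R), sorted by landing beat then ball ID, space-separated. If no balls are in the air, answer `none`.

Beat 0 (L): throw ball1 h=1 -> lands@1:R; in-air after throw: [b1@1:R]
Beat 1 (R): throw ball1 h=9 -> lands@10:L; in-air after throw: [b1@10:L]
Beat 2 (L): throw ball2 h=6 -> lands@8:L; in-air after throw: [b2@8:L b1@10:L]
Beat 3 (R): throw ball3 h=8 -> lands@11:R; in-air after throw: [b2@8:L b1@10:L b3@11:R]
Beat 4 (L): throw ball4 h=1 -> lands@5:R; in-air after throw: [b4@5:R b2@8:L b1@10:L b3@11:R]
Beat 5 (R): throw ball4 h=9 -> lands@14:L; in-air after throw: [b2@8:L b1@10:L b3@11:R b4@14:L]
Beat 6 (L): throw ball5 h=6 -> lands@12:L; in-air after throw: [b2@8:L b1@10:L b3@11:R b5@12:L b4@14:L]
Beat 7 (R): throw ball6 h=8 -> lands@15:R; in-air after throw: [b2@8:L b1@10:L b3@11:R b5@12:L b4@14:L b6@15:R]
Beat 8 (L): throw ball2 h=1 -> lands@9:R; in-air after throw: [b2@9:R b1@10:L b3@11:R b5@12:L b4@14:L b6@15:R]
Beat 9 (R): throw ball2 h=9 -> lands@18:L; in-air after throw: [b1@10:L b3@11:R b5@12:L b4@14:L b6@15:R b2@18:L]
Beat 10 (L): throw ball1 h=6 -> lands@16:L; in-air after throw: [b3@11:R b5@12:L b4@14:L b6@15:R b1@16:L b2@18:L]
Beat 11 (R): throw ball3 h=8 -> lands@19:R; in-air after throw: [b5@12:L b4@14:L b6@15:R b1@16:L b2@18:L b3@19:R]

Answer: ball5:lands@12:L ball4:lands@14:L ball6:lands@15:R ball1:lands@16:L ball2:lands@18:L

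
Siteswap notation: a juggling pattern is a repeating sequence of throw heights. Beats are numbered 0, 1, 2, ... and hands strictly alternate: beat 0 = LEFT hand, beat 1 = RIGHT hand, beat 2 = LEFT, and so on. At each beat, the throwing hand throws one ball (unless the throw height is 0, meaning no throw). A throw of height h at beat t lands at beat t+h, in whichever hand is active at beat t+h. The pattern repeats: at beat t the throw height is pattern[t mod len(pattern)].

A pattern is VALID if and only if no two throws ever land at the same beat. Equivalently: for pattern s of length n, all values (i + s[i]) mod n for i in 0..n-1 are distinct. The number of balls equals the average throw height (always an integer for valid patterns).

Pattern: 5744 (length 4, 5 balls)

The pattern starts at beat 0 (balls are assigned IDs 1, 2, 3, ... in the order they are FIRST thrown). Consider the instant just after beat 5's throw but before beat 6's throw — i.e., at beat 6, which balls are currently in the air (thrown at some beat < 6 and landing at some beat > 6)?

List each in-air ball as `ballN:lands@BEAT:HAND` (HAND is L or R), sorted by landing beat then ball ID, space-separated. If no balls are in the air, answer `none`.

Beat 0 (L): throw ball1 h=5 -> lands@5:R; in-air after throw: [b1@5:R]
Beat 1 (R): throw ball2 h=7 -> lands@8:L; in-air after throw: [b1@5:R b2@8:L]
Beat 2 (L): throw ball3 h=4 -> lands@6:L; in-air after throw: [b1@5:R b3@6:L b2@8:L]
Beat 3 (R): throw ball4 h=4 -> lands@7:R; in-air after throw: [b1@5:R b3@6:L b4@7:R b2@8:L]
Beat 4 (L): throw ball5 h=5 -> lands@9:R; in-air after throw: [b1@5:R b3@6:L b4@7:R b2@8:L b5@9:R]
Beat 5 (R): throw ball1 h=7 -> lands@12:L; in-air after throw: [b3@6:L b4@7:R b2@8:L b5@9:R b1@12:L]
Beat 6 (L): throw ball3 h=4 -> lands@10:L; in-air after throw: [b4@7:R b2@8:L b5@9:R b3@10:L b1@12:L]

Answer: ball4:lands@7:R ball2:lands@8:L ball5:lands@9:R ball1:lands@12:L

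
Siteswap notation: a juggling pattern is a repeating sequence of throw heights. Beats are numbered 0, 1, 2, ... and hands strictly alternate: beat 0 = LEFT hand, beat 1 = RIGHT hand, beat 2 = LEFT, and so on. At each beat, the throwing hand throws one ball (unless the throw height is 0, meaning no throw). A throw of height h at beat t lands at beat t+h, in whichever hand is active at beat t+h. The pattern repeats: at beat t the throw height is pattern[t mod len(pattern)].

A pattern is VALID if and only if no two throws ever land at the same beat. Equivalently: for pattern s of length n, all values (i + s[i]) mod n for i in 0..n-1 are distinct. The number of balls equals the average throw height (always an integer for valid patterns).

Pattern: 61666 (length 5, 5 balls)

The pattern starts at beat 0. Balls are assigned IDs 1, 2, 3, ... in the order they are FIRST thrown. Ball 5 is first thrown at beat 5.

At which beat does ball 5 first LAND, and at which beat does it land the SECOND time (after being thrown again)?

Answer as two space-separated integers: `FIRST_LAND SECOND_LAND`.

Beat 0 (L): throw ball1 h=6 -> lands@6:L; in-air after throw: [b1@6:L]
Beat 1 (R): throw ball2 h=1 -> lands@2:L; in-air after throw: [b2@2:L b1@6:L]
Beat 2 (L): throw ball2 h=6 -> lands@8:L; in-air after throw: [b1@6:L b2@8:L]
Beat 3 (R): throw ball3 h=6 -> lands@9:R; in-air after throw: [b1@6:L b2@8:L b3@9:R]
Beat 4 (L): throw ball4 h=6 -> lands@10:L; in-air after throw: [b1@6:L b2@8:L b3@9:R b4@10:L]
Beat 5 (R): throw ball5 h=6 -> lands@11:R; in-air after throw: [b1@6:L b2@8:L b3@9:R b4@10:L b5@11:R]
Beat 6 (L): throw ball1 h=1 -> lands@7:R; in-air after throw: [b1@7:R b2@8:L b3@9:R b4@10:L b5@11:R]
Beat 7 (R): throw ball1 h=6 -> lands@13:R; in-air after throw: [b2@8:L b3@9:R b4@10:L b5@11:R b1@13:R]
Beat 8 (L): throw ball2 h=6 -> lands@14:L; in-air after throw: [b3@9:R b4@10:L b5@11:R b1@13:R b2@14:L]
Beat 9 (R): throw ball3 h=6 -> lands@15:R; in-air after throw: [b4@10:L b5@11:R b1@13:R b2@14:L b3@15:R]
Beat 10 (L): throw ball4 h=6 -> lands@16:L; in-air after throw: [b5@11:R b1@13:R b2@14:L b3@15:R b4@16:L]
Beat 11 (R): throw ball5 h=1 -> lands@12:L; in-air after throw: [b5@12:L b1@13:R b2@14:L b3@15:R b4@16:L]
Beat 12 (L): throw ball5 h=6 -> lands@18:L; in-air after throw: [b1@13:R b2@14:L b3@15:R b4@16:L b5@18:L]
Ball 5: thrown@5 h=6 -> first land @11; rethrown@11 h=1 -> second land @12

Answer: 11 12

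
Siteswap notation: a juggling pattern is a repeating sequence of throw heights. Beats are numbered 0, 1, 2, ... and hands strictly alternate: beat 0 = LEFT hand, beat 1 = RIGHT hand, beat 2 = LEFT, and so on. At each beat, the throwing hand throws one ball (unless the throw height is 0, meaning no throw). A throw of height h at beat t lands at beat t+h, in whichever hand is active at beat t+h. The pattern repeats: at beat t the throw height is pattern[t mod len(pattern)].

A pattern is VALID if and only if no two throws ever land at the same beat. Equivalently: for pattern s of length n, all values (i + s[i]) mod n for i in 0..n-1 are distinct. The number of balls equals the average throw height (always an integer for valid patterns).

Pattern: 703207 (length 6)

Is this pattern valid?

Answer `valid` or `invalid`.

i=0: (i + s[i]) mod n = (0 + 7) mod 6 = 1
i=1: (i + s[i]) mod n = (1 + 0) mod 6 = 1
i=2: (i + s[i]) mod n = (2 + 3) mod 6 = 5
i=3: (i + s[i]) mod n = (3 + 2) mod 6 = 5
i=4: (i + s[i]) mod n = (4 + 0) mod 6 = 4
i=5: (i + s[i]) mod n = (5 + 7) mod 6 = 0
Residues: [1, 1, 5, 5, 4, 0], distinct: False

Answer: invalid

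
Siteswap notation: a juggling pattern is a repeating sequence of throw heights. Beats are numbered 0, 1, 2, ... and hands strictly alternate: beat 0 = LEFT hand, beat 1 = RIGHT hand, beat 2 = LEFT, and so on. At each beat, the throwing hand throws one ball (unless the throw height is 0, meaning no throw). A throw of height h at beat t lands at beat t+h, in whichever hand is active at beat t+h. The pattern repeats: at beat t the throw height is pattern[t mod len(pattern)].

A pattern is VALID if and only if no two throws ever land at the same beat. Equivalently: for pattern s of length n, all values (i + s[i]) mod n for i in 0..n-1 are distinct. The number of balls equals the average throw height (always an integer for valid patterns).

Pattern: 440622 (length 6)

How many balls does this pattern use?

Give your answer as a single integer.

Answer: 3

Derivation:
Pattern = [4, 4, 0, 6, 2, 2], length n = 6
  position 0: throw height = 4, running sum = 4
  position 1: throw height = 4, running sum = 8
  position 2: throw height = 0, running sum = 8
  position 3: throw height = 6, running sum = 14
  position 4: throw height = 2, running sum = 16
  position 5: throw height = 2, running sum = 18
Total sum = 18; balls = sum / n = 18 / 6 = 3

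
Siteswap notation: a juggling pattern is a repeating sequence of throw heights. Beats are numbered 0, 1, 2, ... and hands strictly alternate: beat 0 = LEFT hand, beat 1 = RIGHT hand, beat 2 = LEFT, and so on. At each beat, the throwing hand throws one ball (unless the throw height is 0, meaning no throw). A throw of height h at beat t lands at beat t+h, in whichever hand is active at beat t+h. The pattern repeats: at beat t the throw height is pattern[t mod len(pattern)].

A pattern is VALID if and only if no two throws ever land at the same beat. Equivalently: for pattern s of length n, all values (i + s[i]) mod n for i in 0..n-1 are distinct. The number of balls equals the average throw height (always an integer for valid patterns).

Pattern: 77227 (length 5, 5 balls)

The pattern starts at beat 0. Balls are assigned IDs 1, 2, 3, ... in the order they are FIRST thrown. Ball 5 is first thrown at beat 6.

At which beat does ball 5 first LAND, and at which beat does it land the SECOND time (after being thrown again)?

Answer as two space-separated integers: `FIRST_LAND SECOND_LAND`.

Answer: 13 15

Derivation:
Beat 0 (L): throw ball1 h=7 -> lands@7:R; in-air after throw: [b1@7:R]
Beat 1 (R): throw ball2 h=7 -> lands@8:L; in-air after throw: [b1@7:R b2@8:L]
Beat 2 (L): throw ball3 h=2 -> lands@4:L; in-air after throw: [b3@4:L b1@7:R b2@8:L]
Beat 3 (R): throw ball4 h=2 -> lands@5:R; in-air after throw: [b3@4:L b4@5:R b1@7:R b2@8:L]
Beat 4 (L): throw ball3 h=7 -> lands@11:R; in-air after throw: [b4@5:R b1@7:R b2@8:L b3@11:R]
Beat 5 (R): throw ball4 h=7 -> lands@12:L; in-air after throw: [b1@7:R b2@8:L b3@11:R b4@12:L]
Beat 6 (L): throw ball5 h=7 -> lands@13:R; in-air after throw: [b1@7:R b2@8:L b3@11:R b4@12:L b5@13:R]
Beat 7 (R): throw ball1 h=2 -> lands@9:R; in-air after throw: [b2@8:L b1@9:R b3@11:R b4@12:L b5@13:R]
Beat 8 (L): throw ball2 h=2 -> lands@10:L; in-air after throw: [b1@9:R b2@10:L b3@11:R b4@12:L b5@13:R]
Beat 9 (R): throw ball1 h=7 -> lands@16:L; in-air after throw: [b2@10:L b3@11:R b4@12:L b5@13:R b1@16:L]
Beat 10 (L): throw ball2 h=7 -> lands@17:R; in-air after throw: [b3@11:R b4@12:L b5@13:R b1@16:L b2@17:R]
Beat 11 (R): throw ball3 h=7 -> lands@18:L; in-air after throw: [b4@12:L b5@13:R b1@16:L b2@17:R b3@18:L]
Beat 12 (L): throw ball4 h=2 -> lands@14:L; in-air after throw: [b5@13:R b4@14:L b1@16:L b2@17:R b3@18:L]
Beat 13 (R): throw ball5 h=2 -> lands@15:R; in-air after throw: [b4@14:L b5@15:R b1@16:L b2@17:R b3@18:L]
Beat 14 (L): throw ball4 h=7 -> lands@21:R; in-air after throw: [b5@15:R b1@16:L b2@17:R b3@18:L b4@21:R]
Beat 15 (R): throw ball5 h=7 -> lands@22:L; in-air after throw: [b1@16:L b2@17:R b3@18:L b4@21:R b5@22:L]
Ball 5: thrown@6 h=7 -> first land @13; rethrown@13 h=2 -> second land @15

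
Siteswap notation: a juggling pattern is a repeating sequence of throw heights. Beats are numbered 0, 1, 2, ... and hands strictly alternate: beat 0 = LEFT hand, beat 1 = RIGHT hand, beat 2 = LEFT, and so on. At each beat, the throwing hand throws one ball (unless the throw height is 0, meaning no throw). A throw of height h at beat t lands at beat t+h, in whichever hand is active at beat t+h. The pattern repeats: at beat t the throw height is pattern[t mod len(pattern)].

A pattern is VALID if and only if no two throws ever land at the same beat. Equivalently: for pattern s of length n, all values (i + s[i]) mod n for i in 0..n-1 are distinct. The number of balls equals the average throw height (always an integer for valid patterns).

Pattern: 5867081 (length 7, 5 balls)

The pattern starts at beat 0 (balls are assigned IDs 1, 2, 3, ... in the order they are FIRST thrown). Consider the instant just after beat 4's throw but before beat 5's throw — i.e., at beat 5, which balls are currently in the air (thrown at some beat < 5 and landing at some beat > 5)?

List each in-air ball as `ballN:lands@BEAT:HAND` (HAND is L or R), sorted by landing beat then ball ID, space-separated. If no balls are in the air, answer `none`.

Answer: ball3:lands@8:L ball2:lands@9:R ball4:lands@10:L

Derivation:
Beat 0 (L): throw ball1 h=5 -> lands@5:R; in-air after throw: [b1@5:R]
Beat 1 (R): throw ball2 h=8 -> lands@9:R; in-air after throw: [b1@5:R b2@9:R]
Beat 2 (L): throw ball3 h=6 -> lands@8:L; in-air after throw: [b1@5:R b3@8:L b2@9:R]
Beat 3 (R): throw ball4 h=7 -> lands@10:L; in-air after throw: [b1@5:R b3@8:L b2@9:R b4@10:L]
Beat 5 (R): throw ball1 h=8 -> lands@13:R; in-air after throw: [b3@8:L b2@9:R b4@10:L b1@13:R]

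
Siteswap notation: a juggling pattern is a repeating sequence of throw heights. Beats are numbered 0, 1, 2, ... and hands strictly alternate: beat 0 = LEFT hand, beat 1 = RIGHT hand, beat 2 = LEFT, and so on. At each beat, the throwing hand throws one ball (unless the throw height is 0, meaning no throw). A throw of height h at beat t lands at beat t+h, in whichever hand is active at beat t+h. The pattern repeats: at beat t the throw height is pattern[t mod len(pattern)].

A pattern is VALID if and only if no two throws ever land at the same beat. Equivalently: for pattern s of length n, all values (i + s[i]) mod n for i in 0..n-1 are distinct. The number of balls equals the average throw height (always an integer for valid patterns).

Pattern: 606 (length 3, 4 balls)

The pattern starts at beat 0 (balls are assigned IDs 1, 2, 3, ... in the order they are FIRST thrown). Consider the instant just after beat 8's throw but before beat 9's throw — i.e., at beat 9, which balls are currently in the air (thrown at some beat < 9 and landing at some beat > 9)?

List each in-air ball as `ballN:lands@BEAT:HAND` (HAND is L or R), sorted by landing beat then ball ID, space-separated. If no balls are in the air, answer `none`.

Beat 0 (L): throw ball1 h=6 -> lands@6:L; in-air after throw: [b1@6:L]
Beat 2 (L): throw ball2 h=6 -> lands@8:L; in-air after throw: [b1@6:L b2@8:L]
Beat 3 (R): throw ball3 h=6 -> lands@9:R; in-air after throw: [b1@6:L b2@8:L b3@9:R]
Beat 5 (R): throw ball4 h=6 -> lands@11:R; in-air after throw: [b1@6:L b2@8:L b3@9:R b4@11:R]
Beat 6 (L): throw ball1 h=6 -> lands@12:L; in-air after throw: [b2@8:L b3@9:R b4@11:R b1@12:L]
Beat 8 (L): throw ball2 h=6 -> lands@14:L; in-air after throw: [b3@9:R b4@11:R b1@12:L b2@14:L]
Beat 9 (R): throw ball3 h=6 -> lands@15:R; in-air after throw: [b4@11:R b1@12:L b2@14:L b3@15:R]

Answer: ball4:lands@11:R ball1:lands@12:L ball2:lands@14:L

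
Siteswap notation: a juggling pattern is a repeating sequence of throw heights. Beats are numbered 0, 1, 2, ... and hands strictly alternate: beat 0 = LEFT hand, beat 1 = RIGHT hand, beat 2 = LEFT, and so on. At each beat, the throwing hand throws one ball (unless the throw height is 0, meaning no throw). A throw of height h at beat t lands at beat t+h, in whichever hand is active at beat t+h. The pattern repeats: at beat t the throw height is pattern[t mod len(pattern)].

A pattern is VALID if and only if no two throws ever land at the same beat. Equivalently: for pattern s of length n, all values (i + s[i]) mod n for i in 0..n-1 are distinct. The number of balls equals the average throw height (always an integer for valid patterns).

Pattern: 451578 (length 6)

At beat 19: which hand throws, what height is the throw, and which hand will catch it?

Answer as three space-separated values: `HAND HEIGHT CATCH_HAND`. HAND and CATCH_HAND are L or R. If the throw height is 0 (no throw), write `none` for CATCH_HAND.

Answer: R 5 L

Derivation:
Beat 19: 19 mod 2 = 1, so hand = R
Throw height = pattern[19 mod 6] = pattern[1] = 5
Lands at beat 19+5=24, 24 mod 2 = 0, so catch hand = L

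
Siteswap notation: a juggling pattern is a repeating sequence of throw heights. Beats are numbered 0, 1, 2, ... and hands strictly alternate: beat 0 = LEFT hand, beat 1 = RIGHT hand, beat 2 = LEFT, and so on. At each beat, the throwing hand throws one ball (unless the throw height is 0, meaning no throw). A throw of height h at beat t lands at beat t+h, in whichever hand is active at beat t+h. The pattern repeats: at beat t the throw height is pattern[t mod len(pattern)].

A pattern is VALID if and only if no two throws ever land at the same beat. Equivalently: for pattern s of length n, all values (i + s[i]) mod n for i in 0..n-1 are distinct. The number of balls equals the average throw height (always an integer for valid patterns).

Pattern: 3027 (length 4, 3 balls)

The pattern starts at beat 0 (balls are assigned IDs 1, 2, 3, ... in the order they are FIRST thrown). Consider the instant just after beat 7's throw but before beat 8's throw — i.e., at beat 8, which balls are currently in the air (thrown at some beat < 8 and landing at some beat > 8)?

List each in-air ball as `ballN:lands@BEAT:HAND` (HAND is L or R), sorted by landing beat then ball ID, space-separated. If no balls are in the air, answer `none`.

Answer: ball1:lands@10:L ball2:lands@14:L

Derivation:
Beat 0 (L): throw ball1 h=3 -> lands@3:R; in-air after throw: [b1@3:R]
Beat 2 (L): throw ball2 h=2 -> lands@4:L; in-air after throw: [b1@3:R b2@4:L]
Beat 3 (R): throw ball1 h=7 -> lands@10:L; in-air after throw: [b2@4:L b1@10:L]
Beat 4 (L): throw ball2 h=3 -> lands@7:R; in-air after throw: [b2@7:R b1@10:L]
Beat 6 (L): throw ball3 h=2 -> lands@8:L; in-air after throw: [b2@7:R b3@8:L b1@10:L]
Beat 7 (R): throw ball2 h=7 -> lands@14:L; in-air after throw: [b3@8:L b1@10:L b2@14:L]
Beat 8 (L): throw ball3 h=3 -> lands@11:R; in-air after throw: [b1@10:L b3@11:R b2@14:L]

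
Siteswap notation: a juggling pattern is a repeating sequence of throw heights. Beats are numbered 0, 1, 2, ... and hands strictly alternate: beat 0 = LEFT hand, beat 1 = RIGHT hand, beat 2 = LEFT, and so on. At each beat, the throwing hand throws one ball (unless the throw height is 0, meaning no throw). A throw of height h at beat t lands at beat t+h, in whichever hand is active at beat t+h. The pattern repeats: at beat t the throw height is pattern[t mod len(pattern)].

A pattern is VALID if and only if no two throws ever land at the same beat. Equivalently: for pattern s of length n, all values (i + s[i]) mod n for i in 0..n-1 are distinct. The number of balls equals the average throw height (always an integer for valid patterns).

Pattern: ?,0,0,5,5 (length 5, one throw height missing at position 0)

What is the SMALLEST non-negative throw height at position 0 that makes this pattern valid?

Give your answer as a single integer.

i=0: s[i]=? (unknown)
i=1: (1 + 0) mod 5 = 1
i=2: (2 + 0) mod 5 = 2
i=3: (3 + 5) mod 5 = 3
i=4: (4 + 5) mod 5 = 4
Known residues: [1, 2, 3, 4]; need a permutation of 0..4, so missing residue r = 0
Need (0 + s) mod 5 = 0; smallest s = (0 - 0) mod 5 = 0

Answer: 0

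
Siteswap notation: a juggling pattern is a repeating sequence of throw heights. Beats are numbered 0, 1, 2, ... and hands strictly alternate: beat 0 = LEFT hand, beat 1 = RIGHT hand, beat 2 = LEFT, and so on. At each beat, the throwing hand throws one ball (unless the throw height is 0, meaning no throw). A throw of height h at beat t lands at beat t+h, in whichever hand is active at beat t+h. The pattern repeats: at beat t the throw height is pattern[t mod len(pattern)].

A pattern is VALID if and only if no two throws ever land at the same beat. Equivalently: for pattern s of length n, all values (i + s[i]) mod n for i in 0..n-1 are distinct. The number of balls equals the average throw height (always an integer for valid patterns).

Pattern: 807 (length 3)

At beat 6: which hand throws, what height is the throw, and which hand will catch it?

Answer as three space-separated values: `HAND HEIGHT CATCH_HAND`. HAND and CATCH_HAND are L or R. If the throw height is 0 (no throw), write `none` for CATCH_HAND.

Beat 6: 6 mod 2 = 0, so hand = L
Throw height = pattern[6 mod 3] = pattern[0] = 8
Lands at beat 6+8=14, 14 mod 2 = 0, so catch hand = L

Answer: L 8 L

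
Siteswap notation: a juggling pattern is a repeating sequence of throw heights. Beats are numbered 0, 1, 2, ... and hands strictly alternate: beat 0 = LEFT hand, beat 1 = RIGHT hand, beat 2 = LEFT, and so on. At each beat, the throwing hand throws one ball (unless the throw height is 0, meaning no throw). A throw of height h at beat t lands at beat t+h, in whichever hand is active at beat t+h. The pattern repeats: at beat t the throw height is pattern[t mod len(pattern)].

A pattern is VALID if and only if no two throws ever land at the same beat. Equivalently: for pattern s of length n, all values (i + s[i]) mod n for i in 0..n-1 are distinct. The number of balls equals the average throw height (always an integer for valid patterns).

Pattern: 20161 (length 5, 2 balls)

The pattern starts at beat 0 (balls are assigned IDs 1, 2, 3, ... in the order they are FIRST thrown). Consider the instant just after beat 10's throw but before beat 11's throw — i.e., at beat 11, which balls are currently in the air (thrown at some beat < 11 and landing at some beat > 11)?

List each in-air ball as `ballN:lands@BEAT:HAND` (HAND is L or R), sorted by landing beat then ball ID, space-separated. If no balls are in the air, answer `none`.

Answer: ball1:lands@12:L ball2:lands@14:L

Derivation:
Beat 0 (L): throw ball1 h=2 -> lands@2:L; in-air after throw: [b1@2:L]
Beat 2 (L): throw ball1 h=1 -> lands@3:R; in-air after throw: [b1@3:R]
Beat 3 (R): throw ball1 h=6 -> lands@9:R; in-air after throw: [b1@9:R]
Beat 4 (L): throw ball2 h=1 -> lands@5:R; in-air after throw: [b2@5:R b1@9:R]
Beat 5 (R): throw ball2 h=2 -> lands@7:R; in-air after throw: [b2@7:R b1@9:R]
Beat 7 (R): throw ball2 h=1 -> lands@8:L; in-air after throw: [b2@8:L b1@9:R]
Beat 8 (L): throw ball2 h=6 -> lands@14:L; in-air after throw: [b1@9:R b2@14:L]
Beat 9 (R): throw ball1 h=1 -> lands@10:L; in-air after throw: [b1@10:L b2@14:L]
Beat 10 (L): throw ball1 h=2 -> lands@12:L; in-air after throw: [b1@12:L b2@14:L]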